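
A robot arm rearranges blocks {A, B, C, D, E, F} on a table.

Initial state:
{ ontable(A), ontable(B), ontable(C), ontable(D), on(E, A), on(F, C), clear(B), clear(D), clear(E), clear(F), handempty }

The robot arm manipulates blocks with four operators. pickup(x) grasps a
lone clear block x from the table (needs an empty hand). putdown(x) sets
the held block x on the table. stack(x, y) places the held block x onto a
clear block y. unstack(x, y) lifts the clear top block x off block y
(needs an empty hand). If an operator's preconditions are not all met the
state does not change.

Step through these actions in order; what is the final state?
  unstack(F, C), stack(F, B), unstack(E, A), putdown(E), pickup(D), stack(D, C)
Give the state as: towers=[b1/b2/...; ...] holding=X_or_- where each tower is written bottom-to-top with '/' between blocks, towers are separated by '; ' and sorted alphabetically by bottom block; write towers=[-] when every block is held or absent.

step 1 (unstack(F, C)): towers=[A/E; B; C; D] holding=F
step 2 (stack(F, B)): towers=[A/E; B/F; C; D] holding=-
step 3 (unstack(E, A)): towers=[A; B/F; C; D] holding=E
step 4 (putdown(E)): towers=[A; B/F; C; D; E] holding=-
step 5 (pickup(D)): towers=[A; B/F; C; E] holding=D
step 6 (stack(D, C)): towers=[A; B/F; C/D; E] holding=-

towers=[A; B/F; C/D; E] holding=-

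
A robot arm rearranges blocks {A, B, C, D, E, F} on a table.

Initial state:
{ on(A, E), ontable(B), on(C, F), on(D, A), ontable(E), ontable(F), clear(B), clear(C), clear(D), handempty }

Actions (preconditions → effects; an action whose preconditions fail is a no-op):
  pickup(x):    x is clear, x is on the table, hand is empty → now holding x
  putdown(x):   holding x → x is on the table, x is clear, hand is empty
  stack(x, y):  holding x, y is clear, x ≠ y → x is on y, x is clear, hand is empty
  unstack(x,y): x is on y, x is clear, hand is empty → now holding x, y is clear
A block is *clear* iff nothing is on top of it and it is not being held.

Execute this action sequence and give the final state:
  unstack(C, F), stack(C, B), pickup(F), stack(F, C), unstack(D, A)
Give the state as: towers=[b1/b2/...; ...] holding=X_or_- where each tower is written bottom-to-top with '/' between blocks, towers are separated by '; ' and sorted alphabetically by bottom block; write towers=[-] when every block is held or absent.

step 1 (unstack(C, F)): towers=[B; E/A/D; F] holding=C
step 2 (stack(C, B)): towers=[B/C; E/A/D; F] holding=-
step 3 (pickup(F)): towers=[B/C; E/A/D] holding=F
step 4 (stack(F, C)): towers=[B/C/F; E/A/D] holding=-
step 5 (unstack(D, A)): towers=[B/C/F; E/A] holding=D

towers=[B/C/F; E/A] holding=D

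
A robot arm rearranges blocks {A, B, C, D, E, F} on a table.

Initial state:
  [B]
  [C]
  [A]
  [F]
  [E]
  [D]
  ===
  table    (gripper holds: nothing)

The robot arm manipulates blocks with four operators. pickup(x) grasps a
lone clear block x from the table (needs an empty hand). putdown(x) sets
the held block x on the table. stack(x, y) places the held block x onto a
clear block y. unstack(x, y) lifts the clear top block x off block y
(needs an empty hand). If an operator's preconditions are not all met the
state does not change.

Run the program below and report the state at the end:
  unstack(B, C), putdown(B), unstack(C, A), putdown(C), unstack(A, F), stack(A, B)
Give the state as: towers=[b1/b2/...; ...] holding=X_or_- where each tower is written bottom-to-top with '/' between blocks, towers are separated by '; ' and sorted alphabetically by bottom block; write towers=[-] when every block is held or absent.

towers=[B/A; C; D/E/F] holding=-

step 1 (unstack(B, C)): towers=[D/E/F/A/C] holding=B
step 2 (putdown(B)): towers=[B; D/E/F/A/C] holding=-
step 3 (unstack(C, A)): towers=[B; D/E/F/A] holding=C
step 4 (putdown(C)): towers=[B; C; D/E/F/A] holding=-
step 5 (unstack(A, F)): towers=[B; C; D/E/F] holding=A
step 6 (stack(A, B)): towers=[B/A; C; D/E/F] holding=-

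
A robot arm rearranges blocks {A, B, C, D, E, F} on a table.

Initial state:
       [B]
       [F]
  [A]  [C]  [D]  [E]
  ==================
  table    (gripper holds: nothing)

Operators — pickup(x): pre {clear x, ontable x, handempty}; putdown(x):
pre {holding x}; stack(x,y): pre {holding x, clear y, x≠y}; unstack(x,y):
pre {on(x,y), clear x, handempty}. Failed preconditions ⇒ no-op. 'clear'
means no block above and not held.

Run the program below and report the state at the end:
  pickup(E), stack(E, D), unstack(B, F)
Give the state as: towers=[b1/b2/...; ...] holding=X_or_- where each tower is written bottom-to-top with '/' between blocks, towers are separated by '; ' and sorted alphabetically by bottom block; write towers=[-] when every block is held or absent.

step 1 (pickup(E)): towers=[A; C/F/B; D] holding=E
step 2 (stack(E, D)): towers=[A; C/F/B; D/E] holding=-
step 3 (unstack(B, F)): towers=[A; C/F; D/E] holding=B

towers=[A; C/F; D/E] holding=B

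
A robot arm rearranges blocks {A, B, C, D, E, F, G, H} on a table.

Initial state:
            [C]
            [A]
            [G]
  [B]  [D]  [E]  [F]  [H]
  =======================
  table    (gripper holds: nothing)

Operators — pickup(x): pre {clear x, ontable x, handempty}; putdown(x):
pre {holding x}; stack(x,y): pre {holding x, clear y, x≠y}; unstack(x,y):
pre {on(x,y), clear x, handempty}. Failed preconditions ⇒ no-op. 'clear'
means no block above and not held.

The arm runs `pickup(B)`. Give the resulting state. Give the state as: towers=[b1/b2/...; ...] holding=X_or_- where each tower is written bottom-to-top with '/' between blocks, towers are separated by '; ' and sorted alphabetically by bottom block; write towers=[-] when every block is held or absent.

towers=[D; E/G/A/C; F; H] holding=B

before: towers=[B; D; E/G/A/C; F; H] holding=-
pre[pickup(B)]: clear(B) ok, ontable(B) ok, handempty ok
all met → apply pickup(B)
after:  towers=[D; E/G/A/C; F; H] holding=B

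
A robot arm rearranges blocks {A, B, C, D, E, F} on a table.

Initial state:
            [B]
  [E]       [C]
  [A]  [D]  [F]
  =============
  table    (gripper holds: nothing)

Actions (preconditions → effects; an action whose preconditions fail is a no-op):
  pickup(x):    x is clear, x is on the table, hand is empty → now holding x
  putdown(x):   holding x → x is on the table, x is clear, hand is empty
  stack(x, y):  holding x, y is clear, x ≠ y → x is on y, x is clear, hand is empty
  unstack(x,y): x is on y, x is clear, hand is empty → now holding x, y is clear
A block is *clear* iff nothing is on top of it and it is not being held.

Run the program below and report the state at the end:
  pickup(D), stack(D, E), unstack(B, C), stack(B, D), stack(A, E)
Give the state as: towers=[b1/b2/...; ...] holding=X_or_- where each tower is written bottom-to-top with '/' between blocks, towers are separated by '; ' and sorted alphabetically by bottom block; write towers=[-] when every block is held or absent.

step 1 (pickup(D)): towers=[A/E; F/C/B] holding=D
step 2 (stack(D, E)): towers=[A/E/D; F/C/B] holding=-
step 3 (unstack(B, C)): towers=[A/E/D; F/C] holding=B
step 4 (stack(B, D)): towers=[A/E/D/B; F/C] holding=-
step 5 (stack(A, E)) [no-op]: towers=[A/E/D/B; F/C] holding=-

towers=[A/E/D/B; F/C] holding=-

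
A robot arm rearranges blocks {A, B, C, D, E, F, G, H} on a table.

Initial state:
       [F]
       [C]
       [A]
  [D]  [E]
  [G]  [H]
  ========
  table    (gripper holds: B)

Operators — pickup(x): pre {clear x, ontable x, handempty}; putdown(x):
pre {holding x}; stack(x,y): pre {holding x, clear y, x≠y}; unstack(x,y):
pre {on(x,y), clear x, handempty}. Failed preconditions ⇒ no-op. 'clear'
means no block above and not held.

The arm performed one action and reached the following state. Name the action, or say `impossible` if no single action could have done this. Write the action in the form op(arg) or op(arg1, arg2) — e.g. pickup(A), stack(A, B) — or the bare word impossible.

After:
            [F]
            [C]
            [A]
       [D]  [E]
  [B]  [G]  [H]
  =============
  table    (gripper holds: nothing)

putdown(B)

target: towers=[B; G/D; H/E/A/C/F] holding=-
        putdown(B) → towers=[B; G/D; H/E/A/C/F] holding=-  ← match
       stack(B, F) → towers=[G/D; H/E/A/C/F/B] holding=-
       stack(B, D) → towers=[G/D/B; H/E/A/C/F] holding=-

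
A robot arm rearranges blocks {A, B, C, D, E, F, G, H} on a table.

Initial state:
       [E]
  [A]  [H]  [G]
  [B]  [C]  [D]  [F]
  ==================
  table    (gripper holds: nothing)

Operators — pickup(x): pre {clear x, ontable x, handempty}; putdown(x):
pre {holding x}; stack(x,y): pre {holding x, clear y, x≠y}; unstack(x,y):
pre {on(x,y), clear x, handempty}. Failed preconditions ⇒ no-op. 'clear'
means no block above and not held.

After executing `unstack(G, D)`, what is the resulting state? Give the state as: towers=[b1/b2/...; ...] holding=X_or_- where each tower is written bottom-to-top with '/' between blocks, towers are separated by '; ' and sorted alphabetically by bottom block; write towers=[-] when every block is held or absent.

before: towers=[B/A; C/H/E; D/G; F] holding=-
pre[unstack(G, D)]: on(G,D) ✓, clear(G) ✓, handempty ✓
all met → apply unstack(G, D)
after:  towers=[B/A; C/H/E; D; F] holding=G

towers=[B/A; C/H/E; D; F] holding=G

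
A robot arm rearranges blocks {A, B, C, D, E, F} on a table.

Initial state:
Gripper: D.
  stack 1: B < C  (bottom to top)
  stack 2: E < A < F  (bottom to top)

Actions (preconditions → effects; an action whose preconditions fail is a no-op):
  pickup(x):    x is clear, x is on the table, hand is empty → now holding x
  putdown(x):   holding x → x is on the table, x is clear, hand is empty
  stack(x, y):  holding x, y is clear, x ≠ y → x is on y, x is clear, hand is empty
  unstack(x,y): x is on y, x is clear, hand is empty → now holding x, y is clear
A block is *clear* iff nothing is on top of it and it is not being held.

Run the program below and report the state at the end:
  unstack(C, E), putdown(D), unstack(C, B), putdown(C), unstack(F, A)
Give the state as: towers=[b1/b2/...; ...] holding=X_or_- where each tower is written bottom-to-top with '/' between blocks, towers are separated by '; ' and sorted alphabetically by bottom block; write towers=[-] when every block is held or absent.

step 1 (unstack(C, E)) [no-op]: towers=[B/C; E/A/F] holding=D
step 2 (putdown(D)): towers=[B/C; D; E/A/F] holding=-
step 3 (unstack(C, B)): towers=[B; D; E/A/F] holding=C
step 4 (putdown(C)): towers=[B; C; D; E/A/F] holding=-
step 5 (unstack(F, A)): towers=[B; C; D; E/A] holding=F

towers=[B; C; D; E/A] holding=F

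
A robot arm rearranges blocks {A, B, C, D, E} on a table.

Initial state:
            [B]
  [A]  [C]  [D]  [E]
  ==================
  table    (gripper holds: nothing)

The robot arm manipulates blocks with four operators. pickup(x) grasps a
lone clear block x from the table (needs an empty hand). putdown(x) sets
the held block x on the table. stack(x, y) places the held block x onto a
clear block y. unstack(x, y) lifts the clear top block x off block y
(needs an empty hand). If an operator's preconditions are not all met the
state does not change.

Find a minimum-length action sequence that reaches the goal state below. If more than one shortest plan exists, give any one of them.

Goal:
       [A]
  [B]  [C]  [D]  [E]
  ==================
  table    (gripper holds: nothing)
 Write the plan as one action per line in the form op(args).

unstack(B, D)
putdown(B)
pickup(A)
stack(A, C)

step 1 (unstack(B, D)): towers=[A; C; D; E] holding=B
step 2 (putdown(B)): towers=[A; B; C; D; E] holding=-
step 3 (pickup(A)): towers=[B; C; D; E] holding=A
step 4 (stack(A, C)): towers=[B; C/A; D; E] holding=-
goal check: towers=[B; C/A; D; E] holding=- — reached (length 4, optimal by BFS)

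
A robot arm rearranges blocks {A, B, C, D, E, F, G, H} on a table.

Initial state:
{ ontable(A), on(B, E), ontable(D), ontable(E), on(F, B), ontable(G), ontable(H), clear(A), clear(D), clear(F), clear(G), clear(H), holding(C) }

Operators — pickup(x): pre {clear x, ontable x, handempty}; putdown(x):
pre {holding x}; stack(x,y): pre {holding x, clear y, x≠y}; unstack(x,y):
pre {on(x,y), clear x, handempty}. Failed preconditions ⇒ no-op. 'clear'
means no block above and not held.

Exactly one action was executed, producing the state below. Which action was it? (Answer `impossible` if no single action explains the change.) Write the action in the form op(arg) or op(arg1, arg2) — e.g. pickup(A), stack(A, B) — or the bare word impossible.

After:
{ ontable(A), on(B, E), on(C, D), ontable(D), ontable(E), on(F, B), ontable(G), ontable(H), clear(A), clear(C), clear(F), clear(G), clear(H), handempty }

target: towers=[A; D/C; E/B/F; G; H] holding=-
        putdown(C) → towers=[A; C; D; E/B/F; G; H] holding=-
       stack(C, G) → towers=[A; D; E/B/F; G/C; H] holding=-
       stack(C, A) → towers=[A/C; D; E/B/F; G; H] holding=-
       stack(C, H) → towers=[A; D; E/B/F; G; H/C] holding=-
       stack(C, F) → towers=[A; D; E/B/F/C; G; H] holding=-
       stack(C, D) → towers=[A; D/C; E/B/F; G; H] holding=-  ← match

stack(C, D)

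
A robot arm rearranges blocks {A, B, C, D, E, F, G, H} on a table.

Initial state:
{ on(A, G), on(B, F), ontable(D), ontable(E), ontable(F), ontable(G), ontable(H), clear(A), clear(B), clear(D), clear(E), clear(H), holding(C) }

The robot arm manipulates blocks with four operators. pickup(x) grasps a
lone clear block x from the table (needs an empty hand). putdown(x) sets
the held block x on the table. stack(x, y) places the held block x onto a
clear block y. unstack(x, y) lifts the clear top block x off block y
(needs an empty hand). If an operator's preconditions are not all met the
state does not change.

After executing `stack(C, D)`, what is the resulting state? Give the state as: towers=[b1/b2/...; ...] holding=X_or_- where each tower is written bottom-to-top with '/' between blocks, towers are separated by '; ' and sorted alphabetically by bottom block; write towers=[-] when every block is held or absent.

before: towers=[D; E; F/B; G/A; H] holding=C
pre[stack(C, D)]: holding(C) ✓, clear(D) ✓, C≠D ✓
all met → apply stack(C, D)
after:  towers=[D/C; E; F/B; G/A; H] holding=-

towers=[D/C; E; F/B; G/A; H] holding=-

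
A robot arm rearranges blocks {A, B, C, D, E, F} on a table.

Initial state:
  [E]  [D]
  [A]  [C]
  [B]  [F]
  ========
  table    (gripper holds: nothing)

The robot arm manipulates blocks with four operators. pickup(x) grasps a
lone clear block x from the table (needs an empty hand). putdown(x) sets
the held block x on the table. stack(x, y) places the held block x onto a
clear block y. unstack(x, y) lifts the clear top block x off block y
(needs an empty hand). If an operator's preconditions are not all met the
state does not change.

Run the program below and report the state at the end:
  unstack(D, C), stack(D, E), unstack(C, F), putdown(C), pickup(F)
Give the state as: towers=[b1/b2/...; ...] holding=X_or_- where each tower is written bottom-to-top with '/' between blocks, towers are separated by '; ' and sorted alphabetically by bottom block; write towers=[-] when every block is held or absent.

step 1 (unstack(D, C)): towers=[B/A/E; F/C] holding=D
step 2 (stack(D, E)): towers=[B/A/E/D; F/C] holding=-
step 3 (unstack(C, F)): towers=[B/A/E/D; F] holding=C
step 4 (putdown(C)): towers=[B/A/E/D; C; F] holding=-
step 5 (pickup(F)): towers=[B/A/E/D; C] holding=F

towers=[B/A/E/D; C] holding=F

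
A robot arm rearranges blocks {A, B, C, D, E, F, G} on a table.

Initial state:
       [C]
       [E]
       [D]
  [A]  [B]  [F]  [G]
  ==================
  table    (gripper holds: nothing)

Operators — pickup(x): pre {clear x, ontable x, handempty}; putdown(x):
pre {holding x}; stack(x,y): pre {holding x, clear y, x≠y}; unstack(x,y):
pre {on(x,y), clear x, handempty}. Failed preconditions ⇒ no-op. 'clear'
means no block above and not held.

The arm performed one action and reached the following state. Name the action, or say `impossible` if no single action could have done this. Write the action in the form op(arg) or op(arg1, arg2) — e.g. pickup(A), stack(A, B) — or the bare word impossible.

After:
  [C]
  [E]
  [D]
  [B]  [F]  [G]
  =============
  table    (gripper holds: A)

target: towers=[B/D/E/C; F; G] holding=A
         pickup(F) → towers=[A; B/D/E/C; G] holding=F
         pickup(G) → towers=[A; B/D/E/C; F] holding=G
         pickup(A) → towers=[B/D/E/C; F; G] holding=A  ← match
     unstack(C, E) → towers=[A; B/D/E; F; G] holding=C

pickup(A)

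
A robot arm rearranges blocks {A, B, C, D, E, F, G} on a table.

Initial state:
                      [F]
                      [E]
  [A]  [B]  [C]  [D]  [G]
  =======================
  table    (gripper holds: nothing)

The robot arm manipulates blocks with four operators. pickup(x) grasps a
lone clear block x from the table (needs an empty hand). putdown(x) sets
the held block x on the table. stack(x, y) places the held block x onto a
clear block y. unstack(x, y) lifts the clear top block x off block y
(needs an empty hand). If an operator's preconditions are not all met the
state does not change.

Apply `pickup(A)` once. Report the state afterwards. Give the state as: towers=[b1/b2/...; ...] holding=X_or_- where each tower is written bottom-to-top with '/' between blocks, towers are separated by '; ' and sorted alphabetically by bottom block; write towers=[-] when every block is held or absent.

before: towers=[A; B; C; D; G/E/F] holding=-
pre[pickup(A)]: clear(A) yes, ontable(A) yes, handempty yes
all met → apply pickup(A)
after:  towers=[B; C; D; G/E/F] holding=A

towers=[B; C; D; G/E/F] holding=A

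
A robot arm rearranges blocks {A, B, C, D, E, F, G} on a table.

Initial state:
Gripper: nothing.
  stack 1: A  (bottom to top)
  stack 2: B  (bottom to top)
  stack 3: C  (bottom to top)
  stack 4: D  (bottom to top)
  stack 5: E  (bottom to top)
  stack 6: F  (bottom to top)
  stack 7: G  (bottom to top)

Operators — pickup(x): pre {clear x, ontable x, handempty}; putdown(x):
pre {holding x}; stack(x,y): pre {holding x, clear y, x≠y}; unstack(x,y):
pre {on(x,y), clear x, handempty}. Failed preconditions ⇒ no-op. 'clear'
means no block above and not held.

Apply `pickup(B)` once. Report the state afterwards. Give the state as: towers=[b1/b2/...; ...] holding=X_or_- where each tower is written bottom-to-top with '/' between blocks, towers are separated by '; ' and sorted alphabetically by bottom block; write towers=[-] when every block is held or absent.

towers=[A; C; D; E; F; G] holding=B

before: towers=[A; B; C; D; E; F; G] holding=-
pre[pickup(B)]: clear(B) ok, ontable(B) ok, handempty ok
all met → apply pickup(B)
after:  towers=[A; C; D; E; F; G] holding=B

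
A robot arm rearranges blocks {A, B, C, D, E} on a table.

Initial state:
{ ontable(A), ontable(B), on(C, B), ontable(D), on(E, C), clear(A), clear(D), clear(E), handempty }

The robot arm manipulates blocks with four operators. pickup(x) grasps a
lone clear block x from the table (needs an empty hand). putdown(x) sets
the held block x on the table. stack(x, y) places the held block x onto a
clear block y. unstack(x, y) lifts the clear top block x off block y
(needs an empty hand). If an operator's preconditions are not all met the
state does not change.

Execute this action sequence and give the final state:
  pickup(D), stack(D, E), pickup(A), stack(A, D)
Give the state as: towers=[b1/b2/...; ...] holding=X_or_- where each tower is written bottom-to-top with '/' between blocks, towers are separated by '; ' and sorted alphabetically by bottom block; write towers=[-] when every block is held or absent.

towers=[B/C/E/D/A] holding=-

step 1 (pickup(D)): towers=[A; B/C/E] holding=D
step 2 (stack(D, E)): towers=[A; B/C/E/D] holding=-
step 3 (pickup(A)): towers=[B/C/E/D] holding=A
step 4 (stack(A, D)): towers=[B/C/E/D/A] holding=-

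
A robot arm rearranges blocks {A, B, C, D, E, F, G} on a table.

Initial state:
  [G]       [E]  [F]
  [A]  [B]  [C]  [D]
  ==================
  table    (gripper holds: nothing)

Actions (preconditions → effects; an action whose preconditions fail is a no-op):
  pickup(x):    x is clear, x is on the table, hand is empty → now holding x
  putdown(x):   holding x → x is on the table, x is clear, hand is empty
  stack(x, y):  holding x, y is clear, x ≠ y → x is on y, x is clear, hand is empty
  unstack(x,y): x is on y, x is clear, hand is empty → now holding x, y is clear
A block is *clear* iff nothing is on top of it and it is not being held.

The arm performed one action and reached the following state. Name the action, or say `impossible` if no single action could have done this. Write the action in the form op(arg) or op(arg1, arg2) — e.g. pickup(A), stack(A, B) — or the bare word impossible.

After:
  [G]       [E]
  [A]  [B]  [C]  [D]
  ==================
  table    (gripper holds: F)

target: towers=[A/G; B; C/E; D] holding=F
         pickup(B) → towers=[A/G; C/E; D/F] holding=B
     unstack(F, D) → towers=[A/G; B; C/E; D] holding=F  ← match
     unstack(G, A) → towers=[A; B; C/E; D/F] holding=G
     unstack(E, C) → towers=[A/G; B; C; D/F] holding=E

unstack(F, D)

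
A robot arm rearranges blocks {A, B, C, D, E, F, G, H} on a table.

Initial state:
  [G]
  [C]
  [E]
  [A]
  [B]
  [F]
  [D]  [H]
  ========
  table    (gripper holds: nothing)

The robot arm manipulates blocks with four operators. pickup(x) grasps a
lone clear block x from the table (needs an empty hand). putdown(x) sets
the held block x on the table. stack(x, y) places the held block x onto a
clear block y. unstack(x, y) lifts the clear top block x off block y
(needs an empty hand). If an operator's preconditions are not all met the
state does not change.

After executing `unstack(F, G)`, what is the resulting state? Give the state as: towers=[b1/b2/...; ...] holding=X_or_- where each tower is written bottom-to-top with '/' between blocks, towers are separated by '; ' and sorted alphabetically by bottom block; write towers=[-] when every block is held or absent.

before: towers=[D/F/B/A/E/C/G; H] holding=-
pre[unstack(F, G)]: on(F,G) no, clear(F) no, handempty yes
on(F,G), clear(F) unmet → unstack(F, G) is a no-op
after:  towers=[D/F/B/A/E/C/G; H] holding=-

towers=[D/F/B/A/E/C/G; H] holding=-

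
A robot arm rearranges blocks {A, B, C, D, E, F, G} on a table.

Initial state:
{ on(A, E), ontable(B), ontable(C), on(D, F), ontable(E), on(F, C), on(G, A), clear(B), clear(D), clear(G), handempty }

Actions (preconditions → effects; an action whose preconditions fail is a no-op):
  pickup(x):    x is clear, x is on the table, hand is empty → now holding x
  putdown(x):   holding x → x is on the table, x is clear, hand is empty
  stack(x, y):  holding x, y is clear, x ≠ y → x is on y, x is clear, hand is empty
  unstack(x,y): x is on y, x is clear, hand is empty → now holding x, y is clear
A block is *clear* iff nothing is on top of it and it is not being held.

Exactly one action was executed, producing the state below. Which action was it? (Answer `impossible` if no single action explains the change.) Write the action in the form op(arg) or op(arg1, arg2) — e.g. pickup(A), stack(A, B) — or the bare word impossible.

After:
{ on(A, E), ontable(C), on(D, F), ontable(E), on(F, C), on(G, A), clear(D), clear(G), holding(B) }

target: towers=[C/F/D; E/A/G] holding=B
         pickup(B) → towers=[C/F/D; E/A/G] holding=B  ← match
     unstack(G, A) → towers=[B; C/F/D; E/A] holding=G
     unstack(D, F) → towers=[B; C/F; E/A/G] holding=D

pickup(B)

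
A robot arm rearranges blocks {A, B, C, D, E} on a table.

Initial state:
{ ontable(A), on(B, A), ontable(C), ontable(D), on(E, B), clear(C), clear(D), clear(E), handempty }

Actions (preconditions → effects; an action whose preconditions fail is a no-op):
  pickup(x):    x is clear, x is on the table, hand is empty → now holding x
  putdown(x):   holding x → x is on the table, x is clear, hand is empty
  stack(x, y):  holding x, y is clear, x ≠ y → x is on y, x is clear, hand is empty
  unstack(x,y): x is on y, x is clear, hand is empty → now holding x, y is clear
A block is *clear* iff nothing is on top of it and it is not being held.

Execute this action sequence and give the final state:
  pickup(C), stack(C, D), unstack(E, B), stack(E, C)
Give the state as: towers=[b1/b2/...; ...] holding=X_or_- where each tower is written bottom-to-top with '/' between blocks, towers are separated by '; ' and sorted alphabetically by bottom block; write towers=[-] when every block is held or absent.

step 1 (pickup(C)): towers=[A/B/E; D] holding=C
step 2 (stack(C, D)): towers=[A/B/E; D/C] holding=-
step 3 (unstack(E, B)): towers=[A/B; D/C] holding=E
step 4 (stack(E, C)): towers=[A/B; D/C/E] holding=-

towers=[A/B; D/C/E] holding=-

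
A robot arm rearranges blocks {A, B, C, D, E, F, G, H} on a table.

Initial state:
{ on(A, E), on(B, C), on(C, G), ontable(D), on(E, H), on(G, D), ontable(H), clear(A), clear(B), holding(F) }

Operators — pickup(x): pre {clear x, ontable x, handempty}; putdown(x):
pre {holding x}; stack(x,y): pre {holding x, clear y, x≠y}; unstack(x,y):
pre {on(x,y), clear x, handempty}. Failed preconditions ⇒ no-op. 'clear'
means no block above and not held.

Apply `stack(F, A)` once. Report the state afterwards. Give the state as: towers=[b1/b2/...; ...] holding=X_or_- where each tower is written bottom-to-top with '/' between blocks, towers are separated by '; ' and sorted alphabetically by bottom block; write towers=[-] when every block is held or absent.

before: towers=[D/G/C/B; H/E/A] holding=F
pre[stack(F, A)]: holding(F) ok, clear(A) ok, F≠A ok
all met → apply stack(F, A)
after:  towers=[D/G/C/B; H/E/A/F] holding=-

towers=[D/G/C/B; H/E/A/F] holding=-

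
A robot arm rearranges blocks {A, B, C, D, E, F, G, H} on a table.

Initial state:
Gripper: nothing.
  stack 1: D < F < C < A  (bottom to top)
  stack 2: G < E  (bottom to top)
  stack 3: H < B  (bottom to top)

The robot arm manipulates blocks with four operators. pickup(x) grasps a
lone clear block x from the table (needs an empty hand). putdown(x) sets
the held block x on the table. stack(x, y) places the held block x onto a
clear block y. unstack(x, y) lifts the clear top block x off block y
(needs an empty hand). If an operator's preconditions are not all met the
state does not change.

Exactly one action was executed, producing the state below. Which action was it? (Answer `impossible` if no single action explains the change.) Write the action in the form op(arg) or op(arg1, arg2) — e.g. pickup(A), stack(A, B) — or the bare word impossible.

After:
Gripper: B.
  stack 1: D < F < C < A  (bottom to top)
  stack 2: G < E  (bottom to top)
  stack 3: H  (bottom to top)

unstack(B, H)

target: towers=[D/F/C/A; G/E; H] holding=B
     unstack(A, C) → towers=[D/F/C; G/E; H/B] holding=A
     unstack(E, G) → towers=[D/F/C/A; G; H/B] holding=E
     unstack(B, H) → towers=[D/F/C/A; G/E; H] holding=B  ← match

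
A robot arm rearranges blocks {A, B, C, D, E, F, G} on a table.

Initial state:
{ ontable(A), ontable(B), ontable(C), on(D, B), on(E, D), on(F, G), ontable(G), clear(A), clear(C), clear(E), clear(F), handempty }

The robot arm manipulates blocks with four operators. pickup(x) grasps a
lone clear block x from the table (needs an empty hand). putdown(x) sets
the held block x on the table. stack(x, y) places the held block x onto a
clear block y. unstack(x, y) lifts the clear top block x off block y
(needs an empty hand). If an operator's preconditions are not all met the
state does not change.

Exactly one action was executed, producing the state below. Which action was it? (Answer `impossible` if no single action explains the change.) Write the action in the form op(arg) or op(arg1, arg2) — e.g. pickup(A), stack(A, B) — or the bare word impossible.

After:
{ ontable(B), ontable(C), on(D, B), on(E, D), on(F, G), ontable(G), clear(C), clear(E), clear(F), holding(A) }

target: towers=[B/D/E; C; G/F] holding=A
     unstack(F, G) → towers=[A; B/D/E; C; G] holding=F
         pickup(A) → towers=[B/D/E; C; G/F] holding=A  ← match
     unstack(E, D) → towers=[A; B/D; C; G/F] holding=E
         pickup(C) → towers=[A; B/D/E; G/F] holding=C

pickup(A)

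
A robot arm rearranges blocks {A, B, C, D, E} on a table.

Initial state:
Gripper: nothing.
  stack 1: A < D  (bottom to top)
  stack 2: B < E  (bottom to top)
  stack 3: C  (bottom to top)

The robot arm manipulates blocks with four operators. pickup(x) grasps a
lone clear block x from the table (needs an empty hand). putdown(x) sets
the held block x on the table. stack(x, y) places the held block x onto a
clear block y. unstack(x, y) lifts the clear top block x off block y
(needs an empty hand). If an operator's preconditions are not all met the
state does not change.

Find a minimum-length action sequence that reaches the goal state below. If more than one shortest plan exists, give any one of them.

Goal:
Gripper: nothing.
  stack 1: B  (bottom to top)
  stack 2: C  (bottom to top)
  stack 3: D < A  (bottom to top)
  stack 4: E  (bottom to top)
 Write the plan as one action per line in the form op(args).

step 1 (unstack(D, A)): towers=[A; B/E; C] holding=D
step 2 (putdown(D)): towers=[A; B/E; C; D] holding=-
step 3 (pickup(A)): towers=[B/E; C; D] holding=A
step 4 (stack(A, D)): towers=[B/E; C; D/A] holding=-
step 5 (unstack(E, B)): towers=[B; C; D/A] holding=E
step 6 (putdown(E)): towers=[B; C; D/A; E] holding=-
goal check: towers=[B; C; D/A; E] holding=- — reached (length 6, optimal by BFS)

unstack(D, A)
putdown(D)
pickup(A)
stack(A, D)
unstack(E, B)
putdown(E)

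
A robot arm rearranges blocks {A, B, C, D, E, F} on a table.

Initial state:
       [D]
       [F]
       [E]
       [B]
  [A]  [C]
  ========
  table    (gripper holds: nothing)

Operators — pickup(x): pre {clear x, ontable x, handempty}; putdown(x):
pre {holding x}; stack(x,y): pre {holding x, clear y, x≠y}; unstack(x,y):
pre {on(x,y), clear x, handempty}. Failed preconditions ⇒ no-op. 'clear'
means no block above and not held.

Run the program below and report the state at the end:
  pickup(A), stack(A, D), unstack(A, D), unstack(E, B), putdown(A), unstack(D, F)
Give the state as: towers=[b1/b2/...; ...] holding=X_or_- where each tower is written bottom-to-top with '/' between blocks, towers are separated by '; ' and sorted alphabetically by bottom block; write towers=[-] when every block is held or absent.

step 1 (pickup(A)): towers=[C/B/E/F/D] holding=A
step 2 (stack(A, D)): towers=[C/B/E/F/D/A] holding=-
step 3 (unstack(A, D)): towers=[C/B/E/F/D] holding=A
step 4 (unstack(E, B)) [no-op]: towers=[C/B/E/F/D] holding=A
step 5 (putdown(A)): towers=[A; C/B/E/F/D] holding=-
step 6 (unstack(D, F)): towers=[A; C/B/E/F] holding=D

towers=[A; C/B/E/F] holding=D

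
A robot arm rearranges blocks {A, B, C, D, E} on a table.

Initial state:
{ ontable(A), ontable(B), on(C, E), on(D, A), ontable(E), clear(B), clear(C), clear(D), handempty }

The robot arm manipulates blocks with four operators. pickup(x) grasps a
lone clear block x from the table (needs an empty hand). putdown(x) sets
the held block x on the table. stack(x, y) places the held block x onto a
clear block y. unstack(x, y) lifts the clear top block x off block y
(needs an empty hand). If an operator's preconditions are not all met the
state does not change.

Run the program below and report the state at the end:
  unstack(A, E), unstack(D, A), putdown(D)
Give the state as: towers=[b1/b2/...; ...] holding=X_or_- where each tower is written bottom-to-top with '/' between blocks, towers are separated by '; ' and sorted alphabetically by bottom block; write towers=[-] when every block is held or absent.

step 1 (unstack(A, E)) [no-op]: towers=[A/D; B; E/C] holding=-
step 2 (unstack(D, A)): towers=[A; B; E/C] holding=D
step 3 (putdown(D)): towers=[A; B; D; E/C] holding=-

towers=[A; B; D; E/C] holding=-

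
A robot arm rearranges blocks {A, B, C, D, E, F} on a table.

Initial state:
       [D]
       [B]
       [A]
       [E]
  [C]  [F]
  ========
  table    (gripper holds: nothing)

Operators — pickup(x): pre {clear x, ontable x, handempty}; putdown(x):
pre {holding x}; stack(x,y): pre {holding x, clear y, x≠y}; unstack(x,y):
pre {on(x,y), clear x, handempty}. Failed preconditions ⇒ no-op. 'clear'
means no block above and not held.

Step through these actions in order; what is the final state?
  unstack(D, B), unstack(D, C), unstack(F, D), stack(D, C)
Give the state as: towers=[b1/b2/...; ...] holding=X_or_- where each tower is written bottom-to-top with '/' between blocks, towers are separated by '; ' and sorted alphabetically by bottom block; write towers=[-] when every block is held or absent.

step 1 (unstack(D, B)): towers=[C; F/E/A/B] holding=D
step 2 (unstack(D, C)) [no-op]: towers=[C; F/E/A/B] holding=D
step 3 (unstack(F, D)) [no-op]: towers=[C; F/E/A/B] holding=D
step 4 (stack(D, C)): towers=[C/D; F/E/A/B] holding=-

towers=[C/D; F/E/A/B] holding=-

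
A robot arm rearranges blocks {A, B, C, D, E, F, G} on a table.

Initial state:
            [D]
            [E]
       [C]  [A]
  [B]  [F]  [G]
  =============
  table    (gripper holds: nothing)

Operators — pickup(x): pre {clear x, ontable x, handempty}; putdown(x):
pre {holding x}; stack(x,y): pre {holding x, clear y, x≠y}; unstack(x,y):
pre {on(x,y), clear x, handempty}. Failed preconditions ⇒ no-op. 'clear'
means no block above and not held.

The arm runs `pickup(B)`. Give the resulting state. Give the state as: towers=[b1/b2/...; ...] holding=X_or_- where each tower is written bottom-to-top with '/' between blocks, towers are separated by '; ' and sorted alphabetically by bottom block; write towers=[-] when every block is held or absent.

before: towers=[B; F/C; G/A/E/D] holding=-
pre[pickup(B)]: clear(B) yes, ontable(B) yes, handempty yes
all met → apply pickup(B)
after:  towers=[F/C; G/A/E/D] holding=B

towers=[F/C; G/A/E/D] holding=B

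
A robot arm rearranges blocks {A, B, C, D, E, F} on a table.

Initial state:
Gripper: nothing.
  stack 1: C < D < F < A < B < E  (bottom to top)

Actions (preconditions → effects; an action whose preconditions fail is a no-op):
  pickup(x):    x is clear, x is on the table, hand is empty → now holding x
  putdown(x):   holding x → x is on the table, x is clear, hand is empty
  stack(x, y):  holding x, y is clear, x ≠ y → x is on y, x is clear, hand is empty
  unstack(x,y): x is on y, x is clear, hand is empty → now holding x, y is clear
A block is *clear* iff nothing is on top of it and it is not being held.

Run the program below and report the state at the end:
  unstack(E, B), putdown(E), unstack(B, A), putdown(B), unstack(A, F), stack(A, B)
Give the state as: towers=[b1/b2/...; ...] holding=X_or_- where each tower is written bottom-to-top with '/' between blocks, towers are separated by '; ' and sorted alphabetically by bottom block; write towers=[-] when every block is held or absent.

step 1 (unstack(E, B)): towers=[C/D/F/A/B] holding=E
step 2 (putdown(E)): towers=[C/D/F/A/B; E] holding=-
step 3 (unstack(B, A)): towers=[C/D/F/A; E] holding=B
step 4 (putdown(B)): towers=[B; C/D/F/A; E] holding=-
step 5 (unstack(A, F)): towers=[B; C/D/F; E] holding=A
step 6 (stack(A, B)): towers=[B/A; C/D/F; E] holding=-

towers=[B/A; C/D/F; E] holding=-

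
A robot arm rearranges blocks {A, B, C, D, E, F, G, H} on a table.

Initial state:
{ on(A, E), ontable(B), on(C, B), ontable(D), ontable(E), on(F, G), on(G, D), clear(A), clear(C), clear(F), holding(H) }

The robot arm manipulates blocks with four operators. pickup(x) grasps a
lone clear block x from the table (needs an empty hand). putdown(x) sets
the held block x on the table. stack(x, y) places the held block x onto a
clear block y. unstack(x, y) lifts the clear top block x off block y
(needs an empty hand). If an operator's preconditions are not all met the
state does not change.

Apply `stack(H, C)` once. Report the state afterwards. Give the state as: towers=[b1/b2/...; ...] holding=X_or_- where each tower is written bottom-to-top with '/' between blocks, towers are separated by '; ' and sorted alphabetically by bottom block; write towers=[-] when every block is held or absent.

before: towers=[B/C; D/G/F; E/A] holding=H
pre[stack(H, C)]: holding(H) ✓, clear(C) ✓, H≠C ✓
all met → apply stack(H, C)
after:  towers=[B/C/H; D/G/F; E/A] holding=-

towers=[B/C/H; D/G/F; E/A] holding=-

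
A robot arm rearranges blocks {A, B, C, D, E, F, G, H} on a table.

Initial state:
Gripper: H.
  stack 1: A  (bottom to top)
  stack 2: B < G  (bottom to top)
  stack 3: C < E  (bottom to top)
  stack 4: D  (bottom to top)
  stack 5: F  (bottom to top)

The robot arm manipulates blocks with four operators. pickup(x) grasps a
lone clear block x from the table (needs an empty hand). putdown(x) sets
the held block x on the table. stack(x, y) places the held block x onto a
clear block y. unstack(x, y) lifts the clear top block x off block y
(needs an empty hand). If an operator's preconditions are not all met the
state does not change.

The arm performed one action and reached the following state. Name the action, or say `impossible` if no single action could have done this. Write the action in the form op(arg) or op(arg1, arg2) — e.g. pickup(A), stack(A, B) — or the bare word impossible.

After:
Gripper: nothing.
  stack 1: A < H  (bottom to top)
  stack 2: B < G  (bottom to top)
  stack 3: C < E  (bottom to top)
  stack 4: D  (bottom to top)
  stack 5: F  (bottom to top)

stack(H, A)

target: towers=[A/H; B/G; C/E; D; F] holding=-
        putdown(H) → towers=[A; B/G; C/E; D; F; H] holding=-
       stack(H, G) → towers=[A; B/G/H; C/E; D; F] holding=-
       stack(H, A) → towers=[A/H; B/G; C/E; D; F] holding=-  ← match
       stack(H, E) → towers=[A; B/G; C/E/H; D; F] holding=-
       stack(H, F) → towers=[A; B/G; C/E; D; F/H] holding=-
       stack(H, D) → towers=[A; B/G; C/E; D/H; F] holding=-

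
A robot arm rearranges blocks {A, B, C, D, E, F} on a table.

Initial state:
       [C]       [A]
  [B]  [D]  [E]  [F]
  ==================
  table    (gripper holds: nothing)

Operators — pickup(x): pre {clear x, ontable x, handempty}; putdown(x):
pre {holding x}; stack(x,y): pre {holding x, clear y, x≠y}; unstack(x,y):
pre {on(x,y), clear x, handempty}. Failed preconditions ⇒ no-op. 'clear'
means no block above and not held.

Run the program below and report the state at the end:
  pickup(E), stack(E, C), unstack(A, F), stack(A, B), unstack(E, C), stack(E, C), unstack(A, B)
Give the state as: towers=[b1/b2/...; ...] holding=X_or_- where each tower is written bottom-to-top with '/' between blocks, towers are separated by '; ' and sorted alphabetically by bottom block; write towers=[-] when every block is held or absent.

towers=[B; D/C/E; F] holding=A

step 1 (pickup(E)): towers=[B; D/C; F/A] holding=E
step 2 (stack(E, C)): towers=[B; D/C/E; F/A] holding=-
step 3 (unstack(A, F)): towers=[B; D/C/E; F] holding=A
step 4 (stack(A, B)): towers=[B/A; D/C/E; F] holding=-
step 5 (unstack(E, C)): towers=[B/A; D/C; F] holding=E
step 6 (stack(E, C)): towers=[B/A; D/C/E; F] holding=-
step 7 (unstack(A, B)): towers=[B; D/C/E; F] holding=A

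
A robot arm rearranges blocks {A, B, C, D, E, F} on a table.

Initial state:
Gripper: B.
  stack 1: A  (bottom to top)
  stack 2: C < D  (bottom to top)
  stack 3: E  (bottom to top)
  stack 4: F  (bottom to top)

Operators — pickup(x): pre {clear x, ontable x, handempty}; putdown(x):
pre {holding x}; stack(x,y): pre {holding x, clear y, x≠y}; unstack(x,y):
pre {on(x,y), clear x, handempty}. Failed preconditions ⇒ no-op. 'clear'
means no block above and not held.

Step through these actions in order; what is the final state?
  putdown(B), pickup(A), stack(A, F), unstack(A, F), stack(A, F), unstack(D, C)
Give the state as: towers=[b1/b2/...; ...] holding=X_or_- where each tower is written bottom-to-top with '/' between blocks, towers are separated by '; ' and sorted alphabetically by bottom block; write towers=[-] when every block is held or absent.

towers=[B; C; E; F/A] holding=D

step 1 (putdown(B)): towers=[A; B; C/D; E; F] holding=-
step 2 (pickup(A)): towers=[B; C/D; E; F] holding=A
step 3 (stack(A, F)): towers=[B; C/D; E; F/A] holding=-
step 4 (unstack(A, F)): towers=[B; C/D; E; F] holding=A
step 5 (stack(A, F)): towers=[B; C/D; E; F/A] holding=-
step 6 (unstack(D, C)): towers=[B; C; E; F/A] holding=D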